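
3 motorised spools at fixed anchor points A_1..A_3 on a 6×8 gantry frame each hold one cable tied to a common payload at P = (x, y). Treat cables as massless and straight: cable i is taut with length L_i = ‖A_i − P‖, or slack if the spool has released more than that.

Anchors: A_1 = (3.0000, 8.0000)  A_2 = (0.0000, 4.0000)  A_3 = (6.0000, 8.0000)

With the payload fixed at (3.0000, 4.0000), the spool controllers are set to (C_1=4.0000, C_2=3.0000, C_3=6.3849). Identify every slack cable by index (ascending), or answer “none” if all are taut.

3

cable 1: √((0.0000)²+(4.0000)²)=4.0000, C_1=4.0000: taut
cable 2: √((-3.0000)²+(0.0000)²)=3.0000, C_2=3.0000: taut
cable 3: √((3.0000)²+(4.0000)²)=5.0000, C_3=6.3849: slack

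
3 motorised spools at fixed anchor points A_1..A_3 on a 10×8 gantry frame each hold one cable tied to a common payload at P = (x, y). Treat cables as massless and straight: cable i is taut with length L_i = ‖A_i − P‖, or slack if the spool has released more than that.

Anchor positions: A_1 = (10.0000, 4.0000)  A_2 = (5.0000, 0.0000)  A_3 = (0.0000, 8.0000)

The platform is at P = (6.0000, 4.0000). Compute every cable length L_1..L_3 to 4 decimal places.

(4.0000, 4.1231, 7.2111)

L_1 = √((10.0000−6.0000)² + (4.0000−4.0000)²) = 4.0000
L_2 = √((5.0000−6.0000)² + (0.0000−4.0000)²) = 4.1231
L_3 = √((0.0000−6.0000)² + (8.0000−4.0000)²) = 7.2111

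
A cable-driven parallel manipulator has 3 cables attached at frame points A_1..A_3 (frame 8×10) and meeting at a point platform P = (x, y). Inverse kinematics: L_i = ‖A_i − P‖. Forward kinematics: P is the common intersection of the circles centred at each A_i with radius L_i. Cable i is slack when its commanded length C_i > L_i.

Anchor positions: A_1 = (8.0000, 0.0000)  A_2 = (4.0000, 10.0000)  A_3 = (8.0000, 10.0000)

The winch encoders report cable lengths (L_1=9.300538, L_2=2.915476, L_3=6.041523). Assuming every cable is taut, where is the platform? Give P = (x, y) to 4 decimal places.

(2.5000, 7.5000)

circle eqns → linear via eq_j − eq_1; set k_j = A_j·A_j − L_j²
k_1 = 64.0000+0.0000−86.5000 = -22.5000
8.0000·x − 20.0000·y = k_1−k_2 = -130.0000
0.0000·x − 20.0000·y = k_1−k_3 = -150.0000
solve first two rows → x=2.5000, y=7.5000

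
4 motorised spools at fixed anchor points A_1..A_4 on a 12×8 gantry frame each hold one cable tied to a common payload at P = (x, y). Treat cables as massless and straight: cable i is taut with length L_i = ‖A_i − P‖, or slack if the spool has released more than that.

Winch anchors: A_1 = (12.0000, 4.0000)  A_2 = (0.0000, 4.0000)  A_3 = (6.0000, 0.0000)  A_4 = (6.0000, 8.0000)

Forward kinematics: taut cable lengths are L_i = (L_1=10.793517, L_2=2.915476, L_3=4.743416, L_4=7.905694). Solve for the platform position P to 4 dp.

(1.5000, 1.5000)

each cable: (A_i−P)·(A_i−P) = L_i²; let c_i = ‖A_i‖²−L_i²
c_1 = 144.0000+16.0000−116.5000 = 43.5000
row 1: 24.0000x + 0.0000y = 36.0000  (c_2=7.5000)
row 2: 12.0000x + 8.0000y = 30.0000  (c_3=13.5000)
row 3: 12.0000x − 8.0000y = 6.0000  (c_4=37.5000)
Cramer on rows 1–2 → x = 1.5000, y = 1.5000
check cable 4: ‖A_4−P‖² = 62.5000 ≈ L_4² = 62.5000 ✓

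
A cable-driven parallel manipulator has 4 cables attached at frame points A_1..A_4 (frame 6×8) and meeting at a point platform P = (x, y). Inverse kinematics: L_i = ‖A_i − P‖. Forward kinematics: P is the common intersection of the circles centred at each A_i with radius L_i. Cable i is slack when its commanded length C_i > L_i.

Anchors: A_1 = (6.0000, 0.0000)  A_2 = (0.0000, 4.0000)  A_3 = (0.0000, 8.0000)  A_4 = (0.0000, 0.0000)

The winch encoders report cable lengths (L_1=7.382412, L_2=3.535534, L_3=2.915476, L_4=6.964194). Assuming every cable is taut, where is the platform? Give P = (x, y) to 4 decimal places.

(2.5000, 6.5000)

each cable: (A_i−P)·(A_i−P) = L_i²; let k_i = ‖A_i‖²−L_i²
k_1 = 36.0000+0.0000−54.5000 = -18.5000
row 1: 12.0000x − 8.0000y = -22.0000  (k_2=3.5000)
row 2: 12.0000x − 16.0000y = -74.0000  (k_3=55.5000)
row 3: 12.0000x + 0.0000y = 30.0000  (k_4=-48.5000)
Cramer on rows 1–2 → x = 2.5000, y = 6.5000
check cable 4: ‖A_4−P‖² = 48.5000 ≈ L_4² = 48.5000 ✓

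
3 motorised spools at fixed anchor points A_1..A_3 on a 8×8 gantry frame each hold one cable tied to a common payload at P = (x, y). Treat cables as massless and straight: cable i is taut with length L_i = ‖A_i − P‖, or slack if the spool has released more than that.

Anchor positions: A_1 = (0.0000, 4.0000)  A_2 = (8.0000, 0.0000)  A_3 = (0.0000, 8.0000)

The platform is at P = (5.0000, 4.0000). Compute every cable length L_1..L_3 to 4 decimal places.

(5.0000, 5.0000, 6.4031)

L_1: Δ = A_1−P = (-5.0000, 0.0000) → ‖Δ‖ = √25.0000 = 5.0000
L_2: Δ = A_2−P = (3.0000, -4.0000) → ‖Δ‖ = √25.0000 = 5.0000
L_3: Δ = A_3−P = (-5.0000, 4.0000) → ‖Δ‖ = √41.0000 = 6.4031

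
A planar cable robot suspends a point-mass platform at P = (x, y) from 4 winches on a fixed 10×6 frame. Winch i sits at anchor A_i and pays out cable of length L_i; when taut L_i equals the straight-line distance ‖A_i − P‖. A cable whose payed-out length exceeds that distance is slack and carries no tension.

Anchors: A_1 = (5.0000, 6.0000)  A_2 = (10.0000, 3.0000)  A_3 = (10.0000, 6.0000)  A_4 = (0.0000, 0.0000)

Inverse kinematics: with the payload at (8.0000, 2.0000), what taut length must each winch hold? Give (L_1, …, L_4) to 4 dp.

L_1 = √((5.0000−8.0000)² + (6.0000−2.0000)²) = 5.0000
L_2 = √((10.0000−8.0000)² + (3.0000−2.0000)²) = 2.2361
L_3 = √((10.0000−8.0000)² + (6.0000−2.0000)²) = 4.4721
L_4 = √((0.0000−8.0000)² + (0.0000−2.0000)²) = 8.2462

(5.0000, 2.2361, 4.4721, 8.2462)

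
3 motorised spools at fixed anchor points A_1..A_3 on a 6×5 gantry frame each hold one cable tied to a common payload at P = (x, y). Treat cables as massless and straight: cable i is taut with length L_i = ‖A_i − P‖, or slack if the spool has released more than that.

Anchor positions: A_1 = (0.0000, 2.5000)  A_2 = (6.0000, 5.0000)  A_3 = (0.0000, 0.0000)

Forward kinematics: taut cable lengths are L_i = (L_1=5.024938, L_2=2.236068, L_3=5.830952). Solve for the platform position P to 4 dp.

(5.0000, 3.0000)

expand ‖A_i−P‖²=L_i² and subtract eq 1 (k_i ≔ ‖A_i‖²−L_i²)
k_1 = 0.0000+6.2500−25.2500 = -19.0000
eq1−eq2 → [-12.0000  -5.0000]·P = -75.0000
eq1−eq3 → [0.0000  5.0000]·P = 15.0000
2×2 solve → P = (5.0000, 3.0000)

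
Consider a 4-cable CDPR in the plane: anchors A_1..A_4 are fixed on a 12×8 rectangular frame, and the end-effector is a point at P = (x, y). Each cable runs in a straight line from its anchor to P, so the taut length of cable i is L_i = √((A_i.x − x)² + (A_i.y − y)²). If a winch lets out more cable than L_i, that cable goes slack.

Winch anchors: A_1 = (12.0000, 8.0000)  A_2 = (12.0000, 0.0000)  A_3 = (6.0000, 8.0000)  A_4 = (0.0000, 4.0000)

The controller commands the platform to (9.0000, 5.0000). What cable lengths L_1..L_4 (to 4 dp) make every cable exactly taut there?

(4.2426, 5.8310, 4.2426, 9.0554)

L_1: Δ = A_1−P = (3.0000, 3.0000) → ‖Δ‖ = √18.0000 = 4.2426
L_2: Δ = A_2−P = (3.0000, -5.0000) → ‖Δ‖ = √34.0000 = 5.8310
L_3: Δ = A_3−P = (-3.0000, 3.0000) → ‖Δ‖ = √18.0000 = 4.2426
L_4: Δ = A_4−P = (-9.0000, -1.0000) → ‖Δ‖ = √82.0000 = 9.0554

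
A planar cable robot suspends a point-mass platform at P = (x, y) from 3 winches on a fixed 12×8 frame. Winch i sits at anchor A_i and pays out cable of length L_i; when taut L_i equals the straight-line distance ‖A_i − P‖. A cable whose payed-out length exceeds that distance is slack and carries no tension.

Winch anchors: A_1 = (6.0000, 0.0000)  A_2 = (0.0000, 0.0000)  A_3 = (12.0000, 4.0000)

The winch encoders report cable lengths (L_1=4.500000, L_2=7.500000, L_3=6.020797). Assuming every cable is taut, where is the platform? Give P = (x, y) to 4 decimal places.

(6.0000, 4.5000)

circle eqns → linear via eq_j − eq_1; set k_j = A_j·A_j − L_j²
k_1 = 36.0000+0.0000−20.2500 = 15.7500
12.0000·x + 0.0000·y = k_1−k_2 = 72.0000
-12.0000·x − 8.0000·y = k_1−k_3 = -108.0000
solve first two rows → x=6.0000, y=4.5000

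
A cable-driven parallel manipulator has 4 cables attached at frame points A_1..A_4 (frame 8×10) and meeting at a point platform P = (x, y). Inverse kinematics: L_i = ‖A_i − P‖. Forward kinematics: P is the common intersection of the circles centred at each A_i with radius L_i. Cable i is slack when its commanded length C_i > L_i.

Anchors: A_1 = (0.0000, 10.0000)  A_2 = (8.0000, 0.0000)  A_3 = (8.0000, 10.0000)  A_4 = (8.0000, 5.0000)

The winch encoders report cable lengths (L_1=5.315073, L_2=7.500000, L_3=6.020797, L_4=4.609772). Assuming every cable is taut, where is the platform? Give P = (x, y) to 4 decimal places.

(3.5000, 6.0000)

expand ‖A_i−P‖²=L_i² and subtract eq 1 (q_i ≔ ‖A_i‖²−L_i²)
q_1 = 0.0000+100.0000−28.2500 = 71.7500
eq1−eq2 → [-16.0000  20.0000]·P = 64.0000
eq1−eq3 → [-16.0000  0.0000]·P = -56.0000
eq1−eq4 → [-16.0000  10.0000]·P = 4.0000
2×2 solve → P = (3.5000, 6.0000)
check cable 4: ‖A_4−P‖² = 21.2500 ≈ L_4² = 21.2500 ✓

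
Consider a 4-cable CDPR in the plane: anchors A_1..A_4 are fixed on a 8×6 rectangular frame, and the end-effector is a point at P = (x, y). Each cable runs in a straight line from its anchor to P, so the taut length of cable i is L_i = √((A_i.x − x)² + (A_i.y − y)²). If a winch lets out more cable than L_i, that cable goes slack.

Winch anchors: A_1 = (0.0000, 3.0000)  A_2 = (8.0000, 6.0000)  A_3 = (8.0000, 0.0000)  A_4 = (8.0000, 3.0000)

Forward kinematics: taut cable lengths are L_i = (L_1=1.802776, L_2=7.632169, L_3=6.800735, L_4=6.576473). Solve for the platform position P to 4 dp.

(1.5000, 2.0000)

circle eqns → linear via eq_j − eq_1; set c_j = A_j·A_j − L_j²
c_1 = 0.0000+9.0000−3.2500 = 5.7500
-16.0000·x − 6.0000·y = c_1−c_2 = -36.0000
-16.0000·x + 6.0000·y = c_1−c_3 = -12.0000
-16.0000·x + 0.0000·y = c_1−c_4 = -24.0000
solve first two rows → x=1.5000, y=2.0000
check cable 4: ‖A_4−P‖² = 43.2500 ≈ L_4² = 43.2500 ✓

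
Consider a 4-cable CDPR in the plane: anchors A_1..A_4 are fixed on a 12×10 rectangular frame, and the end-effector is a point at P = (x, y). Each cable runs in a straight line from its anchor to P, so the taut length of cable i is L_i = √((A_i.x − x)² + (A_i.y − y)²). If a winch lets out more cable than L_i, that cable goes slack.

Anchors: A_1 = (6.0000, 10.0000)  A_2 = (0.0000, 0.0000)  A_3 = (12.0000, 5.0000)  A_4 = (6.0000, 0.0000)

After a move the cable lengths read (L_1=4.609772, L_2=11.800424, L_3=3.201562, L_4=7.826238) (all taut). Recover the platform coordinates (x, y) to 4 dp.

each cable: (A_i−P)·(A_i−P) = L_i²; let k_i = ‖A_i‖²−L_i²
k_1 = 36.0000+100.0000−21.2500 = 114.7500
row 1: 12.0000x + 20.0000y = 254.0000  (k_2=-139.2500)
row 2: -12.0000x + 10.0000y = -44.0000  (k_3=158.7500)
row 3: 0.0000x + 20.0000y = 140.0000  (k_4=-25.2500)
Cramer on rows 1–2 → x = 9.5000, y = 7.0000
check cable 4: ‖A_4−P‖² = 61.2500 ≈ L_4² = 61.2500 ✓

(9.5000, 7.0000)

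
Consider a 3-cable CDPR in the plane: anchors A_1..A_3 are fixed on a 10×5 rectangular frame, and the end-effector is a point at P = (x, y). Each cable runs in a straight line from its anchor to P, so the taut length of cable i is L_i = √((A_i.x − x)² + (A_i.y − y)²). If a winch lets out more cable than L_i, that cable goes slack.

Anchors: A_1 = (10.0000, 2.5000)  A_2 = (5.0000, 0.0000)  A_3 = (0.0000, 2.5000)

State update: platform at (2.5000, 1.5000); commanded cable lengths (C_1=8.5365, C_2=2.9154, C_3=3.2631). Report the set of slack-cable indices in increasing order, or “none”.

1, 3

cable 1: L_1 = ‖A_1−P‖ = 7.5664;  C_1 = 8.5365 → slack
cable 2: L_2 = ‖A_2−P‖ = 2.9155;  C_2 = 2.9154 → taut
cable 3: L_3 = ‖A_3−P‖ = 2.6926;  C_3 = 3.2631 → slack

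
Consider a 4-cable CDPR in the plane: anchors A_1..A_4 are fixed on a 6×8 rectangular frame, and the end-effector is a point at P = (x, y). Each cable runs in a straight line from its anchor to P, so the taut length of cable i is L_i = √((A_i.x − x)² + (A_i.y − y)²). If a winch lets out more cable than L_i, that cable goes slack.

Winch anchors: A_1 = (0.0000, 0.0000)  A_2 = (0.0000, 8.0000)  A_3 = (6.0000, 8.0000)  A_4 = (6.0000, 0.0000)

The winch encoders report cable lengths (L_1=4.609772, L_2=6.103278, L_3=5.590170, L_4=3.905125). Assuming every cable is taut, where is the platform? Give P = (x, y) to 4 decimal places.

circle eqns → linear via eq_j − eq_1; set q_j = A_j·A_j − L_j²
q_1 = 0.0000+0.0000−21.2500 = -21.2500
0.0000·x − 16.0000·y = q_1−q_2 = -48.0000
-12.0000·x − 16.0000·y = q_1−q_3 = -90.0000
-12.0000·x + 0.0000·y = q_1−q_4 = -42.0000
solve first two rows → x=3.5000, y=3.0000
check cable 4: ‖A_4−P‖² = 15.2500 ≈ L_4² = 15.2500 ✓

(3.5000, 3.0000)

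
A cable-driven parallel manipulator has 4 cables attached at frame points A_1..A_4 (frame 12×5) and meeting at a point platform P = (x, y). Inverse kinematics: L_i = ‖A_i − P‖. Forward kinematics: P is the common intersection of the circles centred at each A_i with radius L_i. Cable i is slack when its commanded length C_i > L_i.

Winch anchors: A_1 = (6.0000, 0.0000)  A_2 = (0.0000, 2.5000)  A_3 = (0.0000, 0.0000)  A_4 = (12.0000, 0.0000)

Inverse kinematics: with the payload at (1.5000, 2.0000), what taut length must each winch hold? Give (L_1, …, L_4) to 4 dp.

cable 1: Δx=4.5000, Δy=-2.0000; L_1 = √(Δx²+Δy²) = 4.9244
cable 2: Δx=-1.5000, Δy=0.5000; L_2 = √(Δx²+Δy²) = 1.5811
cable 3: Δx=-1.5000, Δy=-2.0000; L_3 = √(Δx²+Δy²) = 2.5000
cable 4: Δx=10.5000, Δy=-2.0000; L_4 = √(Δx²+Δy²) = 10.6888

(4.9244, 1.5811, 2.5000, 10.6888)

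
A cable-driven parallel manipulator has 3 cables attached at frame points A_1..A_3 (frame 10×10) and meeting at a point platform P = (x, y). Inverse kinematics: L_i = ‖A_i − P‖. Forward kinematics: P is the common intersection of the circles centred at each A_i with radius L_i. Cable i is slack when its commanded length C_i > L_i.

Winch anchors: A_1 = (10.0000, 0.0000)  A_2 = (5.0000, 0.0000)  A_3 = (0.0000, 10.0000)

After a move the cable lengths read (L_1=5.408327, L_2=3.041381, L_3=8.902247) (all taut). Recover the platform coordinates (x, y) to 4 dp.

(5.5000, 3.0000)

each cable: (A_i−P)·(A_i−P) = L_i²; let q_i = ‖A_i‖²−L_i²
q_1 = 100.0000+0.0000−29.2500 = 70.7500
row 1: 10.0000x + 0.0000y = 55.0000  (q_2=15.7500)
row 2: 20.0000x − 20.0000y = 50.0000  (q_3=20.7500)
Cramer on rows 1–2 → x = 5.5000, y = 3.0000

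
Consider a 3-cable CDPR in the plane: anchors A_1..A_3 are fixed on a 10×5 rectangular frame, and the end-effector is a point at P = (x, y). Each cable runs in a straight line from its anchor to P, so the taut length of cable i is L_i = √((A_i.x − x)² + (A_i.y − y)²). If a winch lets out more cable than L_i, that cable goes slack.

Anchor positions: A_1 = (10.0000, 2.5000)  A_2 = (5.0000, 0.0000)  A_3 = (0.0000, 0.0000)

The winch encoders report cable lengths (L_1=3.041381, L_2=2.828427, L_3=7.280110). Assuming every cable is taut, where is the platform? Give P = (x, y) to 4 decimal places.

expand ‖A_i−P‖²=L_i² and subtract eq 1 (q_i ≔ ‖A_i‖²−L_i²)
q_1 = 100.0000+6.2500−9.2500 = 97.0000
eq1−eq2 → [10.0000  5.0000]·P = 80.0000
eq1−eq3 → [20.0000  5.0000]·P = 150.0000
2×2 solve → P = (7.0000, 2.0000)

(7.0000, 2.0000)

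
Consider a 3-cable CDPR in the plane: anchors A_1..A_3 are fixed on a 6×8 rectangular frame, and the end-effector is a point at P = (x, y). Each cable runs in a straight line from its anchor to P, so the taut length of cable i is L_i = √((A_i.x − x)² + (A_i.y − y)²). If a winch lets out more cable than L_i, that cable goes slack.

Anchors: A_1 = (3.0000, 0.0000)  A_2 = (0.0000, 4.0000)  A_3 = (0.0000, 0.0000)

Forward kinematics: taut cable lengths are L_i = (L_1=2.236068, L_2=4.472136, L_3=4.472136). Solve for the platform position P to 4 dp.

expand ‖A_i−P‖²=L_i² and subtract eq 1 (c_i ≔ ‖A_i‖²−L_i²)
c_1 = 9.0000+0.0000−5.0000 = 4.0000
eq1−eq2 → [6.0000  -8.0000]·P = 8.0000
eq1−eq3 → [6.0000  0.0000]·P = 24.0000
2×2 solve → P = (4.0000, 2.0000)

(4.0000, 2.0000)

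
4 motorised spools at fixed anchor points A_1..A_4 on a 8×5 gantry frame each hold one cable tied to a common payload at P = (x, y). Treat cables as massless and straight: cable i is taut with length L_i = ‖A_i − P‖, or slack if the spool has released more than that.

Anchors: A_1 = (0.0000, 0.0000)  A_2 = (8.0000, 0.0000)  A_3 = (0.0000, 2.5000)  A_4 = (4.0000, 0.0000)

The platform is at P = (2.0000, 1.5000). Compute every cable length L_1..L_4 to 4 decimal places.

(2.5000, 6.1847, 2.2361, 2.5000)

cable 1: Δx=-2.0000, Δy=-1.5000; L_1 = √(Δx²+Δy²) = 2.5000
cable 2: Δx=6.0000, Δy=-1.5000; L_2 = √(Δx²+Δy²) = 6.1847
cable 3: Δx=-2.0000, Δy=1.0000; L_3 = √(Δx²+Δy²) = 2.2361
cable 4: Δx=2.0000, Δy=-1.5000; L_4 = √(Δx²+Δy²) = 2.5000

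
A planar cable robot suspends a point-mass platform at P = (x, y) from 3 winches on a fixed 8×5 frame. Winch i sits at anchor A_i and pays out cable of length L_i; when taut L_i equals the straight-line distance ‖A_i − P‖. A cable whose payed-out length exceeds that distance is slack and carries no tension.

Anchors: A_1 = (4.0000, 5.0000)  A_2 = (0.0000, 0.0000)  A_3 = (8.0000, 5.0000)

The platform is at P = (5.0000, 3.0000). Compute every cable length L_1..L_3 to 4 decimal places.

cable 1: Δx=-1.0000, Δy=2.0000; L_1 = √(Δx²+Δy²) = 2.2361
cable 2: Δx=-5.0000, Δy=-3.0000; L_2 = √(Δx²+Δy²) = 5.8310
cable 3: Δx=3.0000, Δy=2.0000; L_3 = √(Δx²+Δy²) = 3.6056

(2.2361, 5.8310, 3.6056)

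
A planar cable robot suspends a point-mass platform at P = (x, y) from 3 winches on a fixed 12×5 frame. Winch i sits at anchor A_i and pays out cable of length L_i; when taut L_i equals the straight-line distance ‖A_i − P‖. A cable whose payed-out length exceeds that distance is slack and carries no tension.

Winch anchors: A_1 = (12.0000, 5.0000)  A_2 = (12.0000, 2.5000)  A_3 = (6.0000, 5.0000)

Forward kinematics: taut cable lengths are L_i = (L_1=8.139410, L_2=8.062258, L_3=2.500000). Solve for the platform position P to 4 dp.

(4.0000, 3.5000)

circle eqns → linear via eq_j − eq_1; set q_j = A_j·A_j − L_j²
q_1 = 144.0000+25.0000−66.2500 = 102.7500
0.0000·x + 5.0000·y = q_1−q_2 = 17.5000
12.0000·x + 0.0000·y = q_1−q_3 = 48.0000
solve first two rows → x=4.0000, y=3.5000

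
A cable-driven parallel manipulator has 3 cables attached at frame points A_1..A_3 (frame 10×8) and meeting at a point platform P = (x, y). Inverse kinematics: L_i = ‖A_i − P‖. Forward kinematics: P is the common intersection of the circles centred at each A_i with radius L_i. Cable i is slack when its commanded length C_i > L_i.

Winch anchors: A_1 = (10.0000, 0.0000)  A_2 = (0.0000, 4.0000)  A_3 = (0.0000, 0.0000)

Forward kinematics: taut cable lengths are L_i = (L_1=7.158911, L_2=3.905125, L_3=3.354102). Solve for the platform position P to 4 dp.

expand ‖A_i−P‖²=L_i² and subtract eq 1 (c_i ≔ ‖A_i‖²−L_i²)
c_1 = 100.0000+0.0000−51.2500 = 48.7500
eq1−eq2 → [20.0000  -8.0000]·P = 48.0000
eq1−eq3 → [20.0000  0.0000]·P = 60.0000
2×2 solve → P = (3.0000, 1.5000)

(3.0000, 1.5000)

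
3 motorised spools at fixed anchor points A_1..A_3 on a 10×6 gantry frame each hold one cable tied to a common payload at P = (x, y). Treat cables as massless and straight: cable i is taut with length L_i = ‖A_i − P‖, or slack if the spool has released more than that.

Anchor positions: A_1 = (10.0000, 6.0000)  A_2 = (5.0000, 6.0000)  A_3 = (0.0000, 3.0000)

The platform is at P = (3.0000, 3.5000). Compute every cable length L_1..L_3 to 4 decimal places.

cable 1: Δx=7.0000, Δy=2.5000; L_1 = √(Δx²+Δy²) = 7.4330
cable 2: Δx=2.0000, Δy=2.5000; L_2 = √(Δx²+Δy²) = 3.2016
cable 3: Δx=-3.0000, Δy=-0.5000; L_3 = √(Δx²+Δy²) = 3.0414

(7.4330, 3.2016, 3.0414)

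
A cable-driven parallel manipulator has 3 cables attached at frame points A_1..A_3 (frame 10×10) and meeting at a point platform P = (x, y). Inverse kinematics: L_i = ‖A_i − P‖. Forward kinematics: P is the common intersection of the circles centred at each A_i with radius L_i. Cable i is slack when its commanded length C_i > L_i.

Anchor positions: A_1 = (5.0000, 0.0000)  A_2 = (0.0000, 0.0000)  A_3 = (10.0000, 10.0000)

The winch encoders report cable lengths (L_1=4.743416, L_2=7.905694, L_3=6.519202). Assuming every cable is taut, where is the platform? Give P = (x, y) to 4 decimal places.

(6.5000, 4.5000)

each cable: (A_i−P)·(A_i−P) = L_i²; let q_i = ‖A_i‖²−L_i²
q_1 = 25.0000+0.0000−22.5000 = 2.5000
row 1: 10.0000x + 0.0000y = 65.0000  (q_2=-62.5000)
row 2: -10.0000x − 20.0000y = -155.0000  (q_3=157.5000)
Cramer on rows 1–2 → x = 6.5000, y = 4.5000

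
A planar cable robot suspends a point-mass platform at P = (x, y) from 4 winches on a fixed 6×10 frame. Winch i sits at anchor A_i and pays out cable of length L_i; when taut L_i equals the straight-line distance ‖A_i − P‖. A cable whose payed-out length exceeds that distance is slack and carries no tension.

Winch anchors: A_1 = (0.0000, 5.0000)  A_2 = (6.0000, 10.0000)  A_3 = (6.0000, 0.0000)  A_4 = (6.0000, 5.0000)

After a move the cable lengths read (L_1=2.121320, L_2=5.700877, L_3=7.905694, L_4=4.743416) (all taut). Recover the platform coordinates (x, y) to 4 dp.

(1.5000, 6.5000)

expand ‖A_i−P‖²=L_i² and subtract eq 1 (k_i ≔ ‖A_i‖²−L_i²)
k_1 = 0.0000+25.0000−4.5000 = 20.5000
eq1−eq2 → [-12.0000  -10.0000]·P = -83.0000
eq1−eq3 → [-12.0000  10.0000]·P = 47.0000
eq1−eq4 → [-12.0000  0.0000]·P = -18.0000
2×2 solve → P = (1.5000, 6.5000)
check cable 4: ‖A_4−P‖² = 22.5000 ≈ L_4² = 22.5000 ✓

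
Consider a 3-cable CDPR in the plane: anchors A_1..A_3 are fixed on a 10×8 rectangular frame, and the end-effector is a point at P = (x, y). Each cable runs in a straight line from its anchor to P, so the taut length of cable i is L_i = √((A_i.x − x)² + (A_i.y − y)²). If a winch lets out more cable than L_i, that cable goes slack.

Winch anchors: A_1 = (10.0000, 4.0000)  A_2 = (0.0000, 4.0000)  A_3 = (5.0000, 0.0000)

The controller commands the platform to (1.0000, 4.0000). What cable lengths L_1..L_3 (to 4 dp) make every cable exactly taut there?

(9.0000, 1.0000, 5.6569)

cable 1: Δx=9.0000, Δy=0.0000; L_1 = √(Δx²+Δy²) = 9.0000
cable 2: Δx=-1.0000, Δy=0.0000; L_2 = √(Δx²+Δy²) = 1.0000
cable 3: Δx=4.0000, Δy=-4.0000; L_3 = √(Δx²+Δy²) = 5.6569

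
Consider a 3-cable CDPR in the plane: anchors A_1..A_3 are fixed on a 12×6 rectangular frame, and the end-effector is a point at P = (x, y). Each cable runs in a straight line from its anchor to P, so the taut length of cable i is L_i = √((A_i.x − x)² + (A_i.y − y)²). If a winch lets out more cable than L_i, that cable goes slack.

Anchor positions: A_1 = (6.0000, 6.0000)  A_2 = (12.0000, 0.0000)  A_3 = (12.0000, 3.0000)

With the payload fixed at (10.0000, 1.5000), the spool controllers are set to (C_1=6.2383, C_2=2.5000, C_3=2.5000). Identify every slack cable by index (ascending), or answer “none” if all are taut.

1

cable 1: √((-4.0000)²+(4.5000)²)=6.0208, C_1=6.2383: slack
cable 2: √((2.0000)²+(-1.5000)²)=2.5000, C_2=2.5000: taut
cable 3: √((2.0000)²+(1.5000)²)=2.5000, C_3=2.5000: taut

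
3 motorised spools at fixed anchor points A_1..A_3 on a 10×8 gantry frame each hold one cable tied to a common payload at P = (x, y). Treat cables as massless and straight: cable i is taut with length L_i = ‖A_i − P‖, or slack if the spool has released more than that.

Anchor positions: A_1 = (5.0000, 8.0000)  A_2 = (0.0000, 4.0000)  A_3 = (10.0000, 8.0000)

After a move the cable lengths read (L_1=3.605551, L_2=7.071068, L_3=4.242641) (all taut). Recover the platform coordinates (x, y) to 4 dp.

(7.0000, 5.0000)

each cable: (A_i−P)·(A_i−P) = L_i²; let k_i = ‖A_i‖²−L_i²
k_1 = 25.0000+64.0000−13.0000 = 76.0000
row 1: 10.0000x + 8.0000y = 110.0000  (k_2=-34.0000)
row 2: -10.0000x + 0.0000y = -70.0000  (k_3=146.0000)
Cramer on rows 1–2 → x = 7.0000, y = 5.0000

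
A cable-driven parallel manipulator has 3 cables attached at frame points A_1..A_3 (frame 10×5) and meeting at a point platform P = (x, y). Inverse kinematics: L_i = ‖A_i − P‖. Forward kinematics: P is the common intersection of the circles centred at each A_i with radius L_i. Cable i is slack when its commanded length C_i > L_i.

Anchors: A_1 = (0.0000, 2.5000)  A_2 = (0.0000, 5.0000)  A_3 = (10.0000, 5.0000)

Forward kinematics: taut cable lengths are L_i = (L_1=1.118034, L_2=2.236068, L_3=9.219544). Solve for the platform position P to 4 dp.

(1.0000, 3.0000)

expand ‖A_i−P‖²=L_i² and subtract eq 1 (k_i ≔ ‖A_i‖²−L_i²)
k_1 = 0.0000+6.2500−1.2500 = 5.0000
eq1−eq2 → [0.0000  -5.0000]·P = -15.0000
eq1−eq3 → [-20.0000  -5.0000]·P = -35.0000
2×2 solve → P = (1.0000, 3.0000)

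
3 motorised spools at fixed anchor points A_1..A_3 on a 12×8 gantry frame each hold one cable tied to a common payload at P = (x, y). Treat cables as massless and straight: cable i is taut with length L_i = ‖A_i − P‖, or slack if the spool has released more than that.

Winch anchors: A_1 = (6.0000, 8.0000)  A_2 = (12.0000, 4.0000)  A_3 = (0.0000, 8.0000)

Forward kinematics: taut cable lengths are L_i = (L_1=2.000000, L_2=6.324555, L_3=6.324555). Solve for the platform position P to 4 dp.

(6.0000, 6.0000)

circle eqns → linear via eq_j − eq_1; set k_j = A_j·A_j − L_j²
k_1 = 36.0000+64.0000−4.0000 = 96.0000
-12.0000·x + 8.0000·y = k_1−k_2 = -24.0000
12.0000·x + 0.0000·y = k_1−k_3 = 72.0000
solve first two rows → x=6.0000, y=6.0000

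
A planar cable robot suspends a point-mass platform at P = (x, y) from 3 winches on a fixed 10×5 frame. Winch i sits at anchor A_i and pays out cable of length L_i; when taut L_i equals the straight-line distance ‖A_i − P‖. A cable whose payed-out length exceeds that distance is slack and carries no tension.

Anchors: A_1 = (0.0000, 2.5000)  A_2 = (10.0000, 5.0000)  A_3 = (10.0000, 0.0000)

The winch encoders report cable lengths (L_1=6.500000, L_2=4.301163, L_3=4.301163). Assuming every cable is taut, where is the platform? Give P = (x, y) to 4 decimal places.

each cable: (A_i−P)·(A_i−P) = L_i²; let q_i = ‖A_i‖²−L_i²
q_1 = 0.0000+6.2500−42.2500 = -36.0000
row 1: -20.0000x − 5.0000y = -142.5000  (q_2=106.5000)
row 2: -20.0000x + 5.0000y = -117.5000  (q_3=81.5000)
Cramer on rows 1–2 → x = 6.5000, y = 2.5000

(6.5000, 2.5000)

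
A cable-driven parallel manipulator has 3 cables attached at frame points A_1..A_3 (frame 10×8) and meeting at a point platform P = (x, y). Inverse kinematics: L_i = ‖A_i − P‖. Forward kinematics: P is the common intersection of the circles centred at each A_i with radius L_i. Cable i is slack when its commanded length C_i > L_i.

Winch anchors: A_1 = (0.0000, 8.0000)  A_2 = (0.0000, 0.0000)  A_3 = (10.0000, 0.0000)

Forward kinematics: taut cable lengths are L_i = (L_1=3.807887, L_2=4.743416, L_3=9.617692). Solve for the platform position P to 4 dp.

circle eqns → linear via eq_j − eq_1; set q_j = A_j·A_j − L_j²
q_1 = 0.0000+64.0000−14.5000 = 49.5000
0.0000·x + 16.0000·y = q_1−q_2 = 72.0000
-20.0000·x + 16.0000·y = q_1−q_3 = 42.0000
solve first two rows → x=1.5000, y=4.5000

(1.5000, 4.5000)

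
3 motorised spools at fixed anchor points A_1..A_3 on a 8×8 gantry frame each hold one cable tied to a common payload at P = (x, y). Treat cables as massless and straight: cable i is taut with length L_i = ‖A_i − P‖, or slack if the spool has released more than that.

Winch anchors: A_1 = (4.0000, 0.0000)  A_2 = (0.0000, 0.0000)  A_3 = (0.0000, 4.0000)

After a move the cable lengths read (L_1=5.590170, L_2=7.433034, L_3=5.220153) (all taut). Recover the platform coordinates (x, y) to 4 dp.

(5.0000, 5.5000)

each cable: (A_i−P)·(A_i−P) = L_i²; let c_i = ‖A_i‖²−L_i²
c_1 = 16.0000+0.0000−31.2500 = -15.2500
row 1: 8.0000x + 0.0000y = 40.0000  (c_2=-55.2500)
row 2: 8.0000x − 8.0000y = -4.0000  (c_3=-11.2500)
Cramer on rows 1–2 → x = 5.0000, y = 5.5000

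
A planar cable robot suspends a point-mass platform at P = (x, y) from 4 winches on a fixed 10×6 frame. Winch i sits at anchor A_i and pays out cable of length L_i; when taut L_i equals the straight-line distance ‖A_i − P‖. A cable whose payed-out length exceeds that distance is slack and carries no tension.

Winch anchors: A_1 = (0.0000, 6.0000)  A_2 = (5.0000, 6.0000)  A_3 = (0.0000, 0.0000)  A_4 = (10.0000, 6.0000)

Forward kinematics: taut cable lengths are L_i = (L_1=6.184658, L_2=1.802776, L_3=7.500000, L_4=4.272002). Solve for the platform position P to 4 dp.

(6.0000, 4.5000)

circle eqns → linear via eq_j − eq_1; set k_j = A_j·A_j − L_j²
k_1 = 0.0000+36.0000−38.2500 = -2.2500
-10.0000·x + 0.0000·y = k_1−k_2 = -60.0000
0.0000·x + 12.0000·y = k_1−k_3 = 54.0000
-20.0000·x + 0.0000·y = k_1−k_4 = -120.0000
solve first two rows → x=6.0000, y=4.5000
check cable 4: ‖A_4−P‖² = 18.2500 ≈ L_4² = 18.2500 ✓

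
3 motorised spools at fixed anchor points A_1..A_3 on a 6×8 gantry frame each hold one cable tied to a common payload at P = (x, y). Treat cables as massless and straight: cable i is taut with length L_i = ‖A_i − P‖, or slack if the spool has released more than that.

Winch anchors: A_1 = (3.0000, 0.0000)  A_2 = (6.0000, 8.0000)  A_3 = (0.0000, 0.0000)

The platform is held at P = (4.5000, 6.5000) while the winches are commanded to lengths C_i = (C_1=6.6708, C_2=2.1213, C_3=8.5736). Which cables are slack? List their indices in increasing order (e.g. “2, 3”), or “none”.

3

cable 1: √((-1.5000)²+(-6.5000)²)=6.6708, C_1=6.6708: taut
cable 2: √((1.5000)²+(1.5000)²)=2.1213, C_2=2.1213: taut
cable 3: √((-4.5000)²+(-6.5000)²)=7.9057, C_3=8.5736: slack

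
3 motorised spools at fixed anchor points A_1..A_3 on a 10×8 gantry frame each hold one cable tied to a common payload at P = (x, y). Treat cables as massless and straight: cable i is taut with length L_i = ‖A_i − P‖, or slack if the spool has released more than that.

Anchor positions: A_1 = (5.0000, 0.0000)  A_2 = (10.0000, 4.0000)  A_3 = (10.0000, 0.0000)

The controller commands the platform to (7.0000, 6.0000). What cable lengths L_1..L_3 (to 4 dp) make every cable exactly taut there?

L_1: Δ = A_1−P = (-2.0000, -6.0000) → ‖Δ‖ = √40.0000 = 6.3246
L_2: Δ = A_2−P = (3.0000, -2.0000) → ‖Δ‖ = √13.0000 = 3.6056
L_3: Δ = A_3−P = (3.0000, -6.0000) → ‖Δ‖ = √45.0000 = 6.7082

(6.3246, 3.6056, 6.7082)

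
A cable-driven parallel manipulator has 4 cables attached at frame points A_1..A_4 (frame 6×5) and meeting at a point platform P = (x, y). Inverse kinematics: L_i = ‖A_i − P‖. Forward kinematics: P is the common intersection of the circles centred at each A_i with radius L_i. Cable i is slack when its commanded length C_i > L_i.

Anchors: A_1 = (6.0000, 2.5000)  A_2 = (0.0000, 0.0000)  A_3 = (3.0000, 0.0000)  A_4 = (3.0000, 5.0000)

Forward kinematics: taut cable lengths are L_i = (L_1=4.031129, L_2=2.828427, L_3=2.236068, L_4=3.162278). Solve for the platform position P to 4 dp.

each cable: (A_i−P)·(A_i−P) = L_i²; let k_i = ‖A_i‖²−L_i²
k_1 = 36.0000+6.2500−16.2500 = 26.0000
row 1: 12.0000x + 5.0000y = 34.0000  (k_2=-8.0000)
row 2: 6.0000x + 5.0000y = 22.0000  (k_3=4.0000)
row 3: 6.0000x − 5.0000y = 2.0000  (k_4=24.0000)
Cramer on rows 1–2 → x = 2.0000, y = 2.0000
check cable 4: ‖A_4−P‖² = 10.0000 ≈ L_4² = 10.0000 ✓

(2.0000, 2.0000)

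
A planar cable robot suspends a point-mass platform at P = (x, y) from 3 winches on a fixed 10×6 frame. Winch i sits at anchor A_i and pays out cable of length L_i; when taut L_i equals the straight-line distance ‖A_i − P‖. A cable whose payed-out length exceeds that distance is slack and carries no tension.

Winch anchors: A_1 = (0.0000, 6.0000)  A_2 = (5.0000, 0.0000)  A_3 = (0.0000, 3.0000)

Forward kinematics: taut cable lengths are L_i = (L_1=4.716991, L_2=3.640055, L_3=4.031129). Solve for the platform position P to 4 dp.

(4.0000, 3.5000)

expand ‖A_i−P‖²=L_i² and subtract eq 1 (k_i ≔ ‖A_i‖²−L_i²)
k_1 = 0.0000+36.0000−22.2500 = 13.7500
eq1−eq2 → [-10.0000  12.0000]·P = 2.0000
eq1−eq3 → [0.0000  6.0000]·P = 21.0000
2×2 solve → P = (4.0000, 3.5000)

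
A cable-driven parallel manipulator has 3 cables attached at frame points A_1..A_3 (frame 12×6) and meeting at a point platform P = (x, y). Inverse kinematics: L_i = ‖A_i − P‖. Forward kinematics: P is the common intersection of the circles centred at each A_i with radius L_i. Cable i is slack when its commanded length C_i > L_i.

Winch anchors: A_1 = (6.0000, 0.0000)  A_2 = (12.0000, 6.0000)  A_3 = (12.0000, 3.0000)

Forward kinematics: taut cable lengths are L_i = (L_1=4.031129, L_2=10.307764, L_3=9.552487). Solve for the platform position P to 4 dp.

(2.5000, 2.0000)

each cable: (A_i−P)·(A_i−P) = L_i²; let c_i = ‖A_i‖²−L_i²
c_1 = 36.0000+0.0000−16.2500 = 19.7500
row 1: -12.0000x − 12.0000y = -54.0000  (c_2=73.7500)
row 2: -12.0000x − 6.0000y = -42.0000  (c_3=61.7500)
Cramer on rows 1–2 → x = 2.5000, y = 2.0000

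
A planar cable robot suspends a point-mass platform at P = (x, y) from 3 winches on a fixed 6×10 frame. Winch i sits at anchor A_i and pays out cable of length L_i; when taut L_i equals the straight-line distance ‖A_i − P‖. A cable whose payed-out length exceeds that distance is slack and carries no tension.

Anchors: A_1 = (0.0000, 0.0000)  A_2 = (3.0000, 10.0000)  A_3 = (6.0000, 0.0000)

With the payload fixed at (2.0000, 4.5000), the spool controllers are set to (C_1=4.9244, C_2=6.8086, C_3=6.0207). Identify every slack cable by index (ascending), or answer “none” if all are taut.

i=1: geometric 4.9244 vs commanded 4.9244 ⇒ taut
i=2: geometric 5.5902 vs commanded 6.8086 ⇒ slack
i=3: geometric 6.0208 vs commanded 6.0207 ⇒ taut

2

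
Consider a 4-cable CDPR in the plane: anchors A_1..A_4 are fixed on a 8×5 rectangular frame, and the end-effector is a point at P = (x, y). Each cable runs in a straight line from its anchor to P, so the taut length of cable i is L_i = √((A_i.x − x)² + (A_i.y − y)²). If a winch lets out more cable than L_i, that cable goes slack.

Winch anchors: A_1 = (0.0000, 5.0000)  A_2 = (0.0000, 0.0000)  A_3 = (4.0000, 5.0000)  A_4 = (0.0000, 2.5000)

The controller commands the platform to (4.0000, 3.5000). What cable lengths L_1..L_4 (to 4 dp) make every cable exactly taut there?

cable 1: Δx=-4.0000, Δy=1.5000; L_1 = √(Δx²+Δy²) = 4.2720
cable 2: Δx=-4.0000, Δy=-3.5000; L_2 = √(Δx²+Δy²) = 5.3151
cable 3: Δx=0.0000, Δy=1.5000; L_3 = √(Δx²+Δy²) = 1.5000
cable 4: Δx=-4.0000, Δy=-1.0000; L_4 = √(Δx²+Δy²) = 4.1231

(4.2720, 5.3151, 1.5000, 4.1231)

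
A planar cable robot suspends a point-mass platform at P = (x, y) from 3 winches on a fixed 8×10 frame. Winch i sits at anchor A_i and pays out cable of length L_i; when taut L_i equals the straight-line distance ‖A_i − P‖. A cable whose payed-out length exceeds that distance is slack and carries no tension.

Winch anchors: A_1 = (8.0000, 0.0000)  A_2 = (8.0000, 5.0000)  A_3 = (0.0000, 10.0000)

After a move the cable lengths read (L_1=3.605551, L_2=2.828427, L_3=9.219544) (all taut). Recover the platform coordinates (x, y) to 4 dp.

(6.0000, 3.0000)

circle eqns → linear via eq_j − eq_1; set q_j = A_j·A_j − L_j²
q_1 = 64.0000+0.0000−13.0000 = 51.0000
0.0000·x − 10.0000·y = q_1−q_2 = -30.0000
16.0000·x − 20.0000·y = q_1−q_3 = 36.0000
solve first two rows → x=6.0000, y=3.0000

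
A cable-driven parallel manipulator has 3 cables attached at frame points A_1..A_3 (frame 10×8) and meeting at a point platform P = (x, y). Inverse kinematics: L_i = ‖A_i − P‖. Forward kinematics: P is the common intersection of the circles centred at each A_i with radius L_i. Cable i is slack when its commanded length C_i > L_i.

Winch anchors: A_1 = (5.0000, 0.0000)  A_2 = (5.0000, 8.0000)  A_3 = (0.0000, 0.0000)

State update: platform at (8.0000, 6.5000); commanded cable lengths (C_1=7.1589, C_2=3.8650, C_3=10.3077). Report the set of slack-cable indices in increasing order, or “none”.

cable 1: L_1 = ‖A_1−P‖ = 7.1589;  C_1 = 7.1589 → taut
cable 2: L_2 = ‖A_2−P‖ = 3.3541;  C_2 = 3.8650 → slack
cable 3: L_3 = ‖A_3−P‖ = 10.3078;  C_3 = 10.3077 → taut

2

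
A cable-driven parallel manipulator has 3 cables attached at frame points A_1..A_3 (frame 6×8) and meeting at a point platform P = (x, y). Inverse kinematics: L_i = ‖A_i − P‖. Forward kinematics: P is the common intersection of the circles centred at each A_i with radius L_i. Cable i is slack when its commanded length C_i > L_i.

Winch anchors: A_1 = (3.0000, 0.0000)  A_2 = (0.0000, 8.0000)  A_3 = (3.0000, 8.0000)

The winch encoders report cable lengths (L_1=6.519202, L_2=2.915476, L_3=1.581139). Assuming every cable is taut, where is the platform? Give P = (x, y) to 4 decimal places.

circle eqns → linear via eq_j − eq_1; set c_j = A_j·A_j − L_j²
c_1 = 9.0000+0.0000−42.5000 = -33.5000
6.0000·x − 16.0000·y = c_1−c_2 = -89.0000
0.0000·x − 16.0000·y = c_1−c_3 = -104.0000
solve first two rows → x=2.5000, y=6.5000

(2.5000, 6.5000)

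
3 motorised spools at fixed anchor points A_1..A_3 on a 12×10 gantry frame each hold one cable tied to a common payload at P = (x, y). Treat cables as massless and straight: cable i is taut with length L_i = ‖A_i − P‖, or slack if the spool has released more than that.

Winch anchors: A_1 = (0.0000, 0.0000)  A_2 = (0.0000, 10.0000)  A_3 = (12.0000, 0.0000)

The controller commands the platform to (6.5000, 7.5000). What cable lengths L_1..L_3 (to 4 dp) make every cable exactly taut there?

L_1: Δ = A_1−P = (-6.5000, -7.5000) → ‖Δ‖ = √98.5000 = 9.9247
L_2: Δ = A_2−P = (-6.5000, 2.5000) → ‖Δ‖ = √48.5000 = 6.9642
L_3: Δ = A_3−P = (5.5000, -7.5000) → ‖Δ‖ = √86.5000 = 9.3005

(9.9247, 6.9642, 9.3005)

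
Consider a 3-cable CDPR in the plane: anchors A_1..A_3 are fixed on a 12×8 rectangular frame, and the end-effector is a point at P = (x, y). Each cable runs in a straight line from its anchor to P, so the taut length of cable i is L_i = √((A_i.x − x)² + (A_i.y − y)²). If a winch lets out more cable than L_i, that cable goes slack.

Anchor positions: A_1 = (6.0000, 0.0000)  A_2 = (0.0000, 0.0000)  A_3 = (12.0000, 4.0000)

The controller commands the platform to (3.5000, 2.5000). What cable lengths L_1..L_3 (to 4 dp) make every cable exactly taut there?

(3.5355, 4.3012, 8.6313)

cable 1: Δx=2.5000, Δy=-2.5000; L_1 = √(Δx²+Δy²) = 3.5355
cable 2: Δx=-3.5000, Δy=-2.5000; L_2 = √(Δx²+Δy²) = 4.3012
cable 3: Δx=8.5000, Δy=1.5000; L_3 = √(Δx²+Δy²) = 8.6313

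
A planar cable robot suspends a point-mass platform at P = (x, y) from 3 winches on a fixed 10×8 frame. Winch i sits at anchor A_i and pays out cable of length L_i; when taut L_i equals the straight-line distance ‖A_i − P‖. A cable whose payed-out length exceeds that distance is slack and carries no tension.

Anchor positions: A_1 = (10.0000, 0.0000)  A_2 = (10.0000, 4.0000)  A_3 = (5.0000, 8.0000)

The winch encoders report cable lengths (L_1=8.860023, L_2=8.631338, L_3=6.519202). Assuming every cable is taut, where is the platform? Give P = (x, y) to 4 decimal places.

(1.5000, 2.5000)

each cable: (A_i−P)·(A_i−P) = L_i²; let c_i = ‖A_i‖²−L_i²
c_1 = 100.0000+0.0000−78.5000 = 21.5000
row 1: 0.0000x − 8.0000y = -20.0000  (c_2=41.5000)
row 2: 10.0000x − 16.0000y = -25.0000  (c_3=46.5000)
Cramer on rows 1–2 → x = 1.5000, y = 2.5000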